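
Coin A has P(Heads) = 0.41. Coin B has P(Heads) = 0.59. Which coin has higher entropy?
Equal

For binary distributions, entropy is maximized at p=0.5 and decreases as p moves toward 0 or 1.

H(A) = H(0.41) = 0.9765 bits
H(B) = H(0.59) = 0.9765 bits

Both distributions are equally far from uniform (|0.41-0.5| = |0.59-0.5|), so they have the same entropy.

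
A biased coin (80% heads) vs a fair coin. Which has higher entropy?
Fair coin

The fair coin is uniform (p=0.5), maximizing binary entropy at 1 bit. The biased coin has H(0.80) ≈ 0.722 bits — its outcome is more predictable, so its entropy is lower.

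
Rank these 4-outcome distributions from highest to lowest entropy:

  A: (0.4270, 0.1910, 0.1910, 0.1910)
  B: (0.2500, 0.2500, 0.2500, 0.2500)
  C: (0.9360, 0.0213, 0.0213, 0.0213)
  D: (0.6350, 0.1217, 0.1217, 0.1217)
B > A > D > C

Key insight: Entropy is maximized by uniform distributions and minimized by concentrated distributions.

Entropies:
  H(A) = 1.8928 bits
  H(B) = 2.0000 bits
  H(C) = 0.4446 bits
  H(D) = 1.5253 bits

Ranking: B > A > D > C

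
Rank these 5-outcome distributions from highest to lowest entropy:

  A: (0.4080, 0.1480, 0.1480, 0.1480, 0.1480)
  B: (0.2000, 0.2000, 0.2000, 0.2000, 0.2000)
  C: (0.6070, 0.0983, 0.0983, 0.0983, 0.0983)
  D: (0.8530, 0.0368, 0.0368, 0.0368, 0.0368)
B > A > C > D

Key insight: Entropy is maximized by uniform distributions and minimized by concentrated distributions.

Entropies:
  H(A) = 2.1594 bits
  H(B) = 2.3219 bits
  H(C) = 1.7527 bits
  H(D) = 0.8963 bits

Ranking: B > A > C > D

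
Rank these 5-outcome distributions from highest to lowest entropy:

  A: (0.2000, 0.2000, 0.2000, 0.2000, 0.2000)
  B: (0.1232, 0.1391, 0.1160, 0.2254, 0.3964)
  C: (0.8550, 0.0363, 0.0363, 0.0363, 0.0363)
A > B > C

Key insight: Entropy is maximized by uniform distributions and minimized by concentrated distributions.

- Uniform distributions have maximum entropy log₂(5) = 2.3219 bits
- The more "peaked" or concentrated a distribution, the lower its entropy

Entropies:
  H(A) = 2.3219 bits
  H(B) = 2.1421 bits
  H(C) = 0.8872 bits

Ranking: A > B > C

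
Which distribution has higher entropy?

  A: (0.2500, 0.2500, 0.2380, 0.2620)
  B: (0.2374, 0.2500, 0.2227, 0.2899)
A

Both distributions are close to uniform, making this a harder comparison.

H(A) = 1.9992 bits
H(B) = 1.9929 bits

The distribution closer to uniform has higher entropy.
Answer: A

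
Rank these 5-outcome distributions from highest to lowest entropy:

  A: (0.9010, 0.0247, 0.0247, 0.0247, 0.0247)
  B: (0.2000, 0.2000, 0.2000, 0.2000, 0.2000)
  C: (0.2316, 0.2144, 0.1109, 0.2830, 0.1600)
B > C > A

Key insight: Entropy is maximized by uniform distributions and minimized by concentrated distributions.

- Uniform distributions have maximum entropy log₂(5) = 2.3219 bits
- The more "peaked" or concentrated a distribution, the lower its entropy

Entropies:
  H(A) = 0.6638 bits
  H(B) = 2.3219 bits
  H(C) = 2.2554 bits

Ranking: B > C > A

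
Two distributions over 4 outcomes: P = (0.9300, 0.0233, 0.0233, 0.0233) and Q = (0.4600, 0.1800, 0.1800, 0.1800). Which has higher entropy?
Q

P is highly concentrated on one outcome (93%), making it nearly deterministic. Q spreads its mass more evenly (max 46%). The more spread-out distribution has higher entropy: H(P) ≈ 0.477 bits, H(Q) ≈ 1.851 bits.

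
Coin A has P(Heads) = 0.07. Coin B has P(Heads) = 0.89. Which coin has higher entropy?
B

For binary distributions, entropy is maximized at p=0.5 and decreases as p moves toward 0 or 1.

H(A) = H(0.07) = 0.3659 bits
H(B) = H(0.89) = 0.4999 bits

Distribution B (p=0.89) is closer to uniform (p=0.5), so it has higher entropy.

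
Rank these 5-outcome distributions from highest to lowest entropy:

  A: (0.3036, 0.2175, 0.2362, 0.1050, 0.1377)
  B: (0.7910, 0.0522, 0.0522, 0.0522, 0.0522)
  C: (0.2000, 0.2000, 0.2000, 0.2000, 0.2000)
C > A > B

Key insight: Entropy is maximized by uniform distributions and minimized by concentrated distributions.

- Uniform distributions have maximum entropy log₂(5) = 2.3219 bits
- The more "peaked" or concentrated a distribution, the lower its entropy

Entropies:
  H(A) = 2.2278 bits
  H(B) = 1.1576 bits
  H(C) = 2.3219 bits

Ranking: C > A > B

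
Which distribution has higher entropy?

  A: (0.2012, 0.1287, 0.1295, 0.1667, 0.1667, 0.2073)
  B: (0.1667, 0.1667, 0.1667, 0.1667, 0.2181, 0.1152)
B

Both distributions are close to uniform, making this a harder comparison.

H(A) = 2.5603 bits
H(B) = 2.5617 bits

The distribution closer to uniform has higher entropy.
Answer: B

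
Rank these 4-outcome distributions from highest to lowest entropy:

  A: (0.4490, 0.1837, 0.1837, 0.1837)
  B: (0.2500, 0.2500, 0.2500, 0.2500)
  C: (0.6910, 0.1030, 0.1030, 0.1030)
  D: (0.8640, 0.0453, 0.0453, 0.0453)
B > A > C > D

Key insight: Entropy is maximized by uniform distributions and minimized by concentrated distributions.

Entropies:
  H(A) = 1.8658 bits
  H(B) = 2.0000 bits
  H(C) = 1.3818 bits
  H(D) = 0.7892 bits

Ranking: B > A > C > D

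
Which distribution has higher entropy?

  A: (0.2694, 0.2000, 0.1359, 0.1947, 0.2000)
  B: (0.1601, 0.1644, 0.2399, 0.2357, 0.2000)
B

Both distributions are close to uniform, making this a harder comparison.

H(A) = 2.2894 bits
H(B) = 2.3012 bits

The distribution closer to uniform has higher entropy.
Answer: B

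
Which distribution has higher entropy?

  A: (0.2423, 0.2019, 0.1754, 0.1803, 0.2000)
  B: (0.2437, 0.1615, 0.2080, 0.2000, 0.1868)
A

Both distributions are close to uniform, making this a harder comparison.

H(A) = 2.3121 bits
H(B) = 2.3089 bits

The distribution closer to uniform has higher entropy.
Answer: A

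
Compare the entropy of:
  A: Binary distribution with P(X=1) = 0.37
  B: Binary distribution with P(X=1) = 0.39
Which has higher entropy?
B

For binary distributions, entropy is maximized at p=0.5 and decreases as p moves toward 0 or 1.

H(A) = H(0.37) = 0.9507 bits
H(B) = H(0.39) = 0.9648 bits

Distribution B (p=0.39) is closer to uniform (p=0.5), so it has higher entropy.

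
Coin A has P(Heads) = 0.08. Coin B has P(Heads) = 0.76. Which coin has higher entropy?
B

For binary distributions, entropy is maximized at p=0.5 and decreases as p moves toward 0 or 1.

H(A) = H(0.08) = 0.4022 bits
H(B) = H(0.76) = 0.7950 bits

Distribution B (p=0.76) is closer to uniform (p=0.5), so it has higher entropy.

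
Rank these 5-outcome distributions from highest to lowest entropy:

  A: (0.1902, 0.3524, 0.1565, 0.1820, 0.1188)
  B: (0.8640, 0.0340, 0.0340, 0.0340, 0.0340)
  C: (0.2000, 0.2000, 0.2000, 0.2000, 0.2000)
C > A > B

Key insight: Entropy is maximized by uniform distributions and minimized by concentrated distributions.

- Uniform distributions have maximum entropy log₂(5) = 2.3219 bits
- The more "peaked" or concentrated a distribution, the lower its entropy

Entropies:
  H(A) = 2.2170 bits
  H(B) = 0.8457 bits
  H(C) = 2.3219 bits

Ranking: C > A > B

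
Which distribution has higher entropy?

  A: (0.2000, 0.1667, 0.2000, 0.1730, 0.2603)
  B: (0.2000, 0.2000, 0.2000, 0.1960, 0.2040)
B

Both distributions are close to uniform, making this a harder comparison.

H(A) = 2.3030 bits
H(B) = 2.3218 bits

The distribution closer to uniform has higher entropy.
Answer: B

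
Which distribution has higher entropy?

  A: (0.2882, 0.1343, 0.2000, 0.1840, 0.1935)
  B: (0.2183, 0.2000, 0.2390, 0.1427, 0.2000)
B

Both distributions are close to uniform, making this a harder comparison.

H(A) = 2.2785 bits
H(B) = 2.3024 bits

The distribution closer to uniform has higher entropy.
Answer: B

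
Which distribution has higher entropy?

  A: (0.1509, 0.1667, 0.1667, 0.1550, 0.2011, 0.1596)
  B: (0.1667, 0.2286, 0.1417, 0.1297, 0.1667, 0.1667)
A

Both distributions are close to uniform, making this a harder comparison.

H(A) = 2.5782 bits
H(B) = 2.5609 bits

The distribution closer to uniform has higher entropy.
Answer: A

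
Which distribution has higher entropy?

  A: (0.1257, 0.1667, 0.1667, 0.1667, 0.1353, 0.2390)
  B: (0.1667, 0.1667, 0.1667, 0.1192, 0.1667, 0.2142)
B

Both distributions are close to uniform, making this a harder comparison.

H(A) = 2.5525 bits
H(B) = 2.5652 bits

The distribution closer to uniform has higher entropy.
Answer: B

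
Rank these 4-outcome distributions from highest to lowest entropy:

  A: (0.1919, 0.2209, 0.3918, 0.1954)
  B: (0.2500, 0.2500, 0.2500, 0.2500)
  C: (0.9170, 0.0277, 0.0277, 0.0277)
B > A > C

Key insight: Entropy is maximized by uniform distributions and minimized by concentrated distributions.

- Uniform distributions have maximum entropy log₂(4) = 2.0000 bits
- The more "peaked" or concentrated a distribution, the lower its entropy

Entropies:
  H(A) = 1.9282 bits
  H(B) = 2.0000 bits
  H(C) = 0.5442 bits

Ranking: B > A > C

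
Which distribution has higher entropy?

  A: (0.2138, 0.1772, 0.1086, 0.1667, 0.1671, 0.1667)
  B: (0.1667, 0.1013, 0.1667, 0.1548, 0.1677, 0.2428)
A

Both distributions are close to uniform, making this a harder comparison.

H(A) = 2.5590 bits
H(B) = 2.5408 bits

The distribution closer to uniform has higher entropy.
Answer: A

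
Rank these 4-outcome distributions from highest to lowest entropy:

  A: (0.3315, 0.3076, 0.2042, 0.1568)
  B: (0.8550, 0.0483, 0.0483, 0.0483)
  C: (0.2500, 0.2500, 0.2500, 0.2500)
C > A > B

Key insight: Entropy is maximized by uniform distributions and minimized by concentrated distributions.

- Uniform distributions have maximum entropy log₂(4) = 2.0000 bits
- The more "peaked" or concentrated a distribution, the lower its entropy

Entropies:
  H(A) = 1.9383 bits
  H(B) = 0.8270 bits
  H(C) = 2.0000 bits

Ranking: C > A > B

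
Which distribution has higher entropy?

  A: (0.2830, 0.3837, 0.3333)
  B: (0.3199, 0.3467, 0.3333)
B

Both distributions are close to uniform, making this a harder comparison.

H(A) = 1.5739 bits
H(B) = 1.5842 bits

The distribution closer to uniform has higher entropy.
Answer: B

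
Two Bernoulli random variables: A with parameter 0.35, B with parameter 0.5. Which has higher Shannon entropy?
B

For binary distributions, entropy is maximized at p=0.5 and decreases as p moves toward 0 or 1.

H(A) = H(0.35) = 0.9341 bits
H(B) = H(0.5) = 1.0000 bits

Distribution B (p=0.5) is closer to uniform (p=0.5), so it has higher entropy.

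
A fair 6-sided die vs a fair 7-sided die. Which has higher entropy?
7-sided die

Both are uniform distributions; for uniform over n outcomes, H = log₂(n). H(6-sided) = log₂(6) = 2.585 bits and H(7-sided) = log₂(7) = 2.807 bits. More outcomes in a uniform distribution means higher entropy.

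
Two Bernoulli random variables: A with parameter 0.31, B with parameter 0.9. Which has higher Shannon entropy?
A

For binary distributions, entropy is maximized at p=0.5 and decreases as p moves toward 0 or 1.

H(A) = H(0.31) = 0.8932 bits
H(B) = H(0.9) = 0.4690 bits

Distribution A (p=0.31) is closer to uniform (p=0.5), so it has higher entropy.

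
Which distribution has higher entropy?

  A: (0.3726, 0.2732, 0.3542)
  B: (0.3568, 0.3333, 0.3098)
B

Both distributions are close to uniform, making this a harder comparison.

H(A) = 1.5725 bits
H(B) = 1.5826 bits

The distribution closer to uniform has higher entropy.
Answer: B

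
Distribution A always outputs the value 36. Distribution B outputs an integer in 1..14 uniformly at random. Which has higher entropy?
B

A is deterministic, so H(A) = 0. B is uniform over 14 outcomes, so H(B) = log₂(14) = 3.807 bits. Any distribution with genuine randomness has higher entropy than a deterministic one.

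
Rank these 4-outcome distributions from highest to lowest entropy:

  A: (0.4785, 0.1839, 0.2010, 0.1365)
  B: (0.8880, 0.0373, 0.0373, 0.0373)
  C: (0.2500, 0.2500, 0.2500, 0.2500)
C > A > B

Key insight: Entropy is maximized by uniform distributions and minimized by concentrated distributions.

- Uniform distributions have maximum entropy log₂(4) = 2.0000 bits
- The more "peaked" or concentrated a distribution, the lower its entropy

Entropies:
  H(A) = 1.8156 bits
  H(B) = 0.6834 bits
  H(C) = 2.0000 bits

Ranking: C > A > B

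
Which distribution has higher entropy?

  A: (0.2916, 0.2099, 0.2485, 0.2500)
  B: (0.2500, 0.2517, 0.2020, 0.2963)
A

Both distributions are close to uniform, making this a harder comparison.

H(A) = 1.9904 bits
H(B) = 1.9870 bits

The distribution closer to uniform has higher entropy.
Answer: A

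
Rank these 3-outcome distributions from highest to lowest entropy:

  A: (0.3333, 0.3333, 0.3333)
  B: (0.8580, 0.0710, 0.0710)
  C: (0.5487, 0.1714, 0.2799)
A > C > B

Key insight: Entropy is maximized by uniform distributions and minimized by concentrated distributions.

- Uniform distributions have maximum entropy log₂(3) = 1.5850 bits
- The more "peaked" or concentrated a distribution, the lower its entropy

Entropies:
  H(A) = 1.5850 bits
  H(B) = 0.7315 bits
  H(C) = 1.4254 bits

Ranking: A > C > B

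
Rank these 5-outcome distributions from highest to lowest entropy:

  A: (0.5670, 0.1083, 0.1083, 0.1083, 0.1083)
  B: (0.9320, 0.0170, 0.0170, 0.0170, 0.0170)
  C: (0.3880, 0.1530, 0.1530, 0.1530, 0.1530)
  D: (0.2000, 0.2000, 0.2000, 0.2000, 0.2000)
D > C > A > B

Key insight: Entropy is maximized by uniform distributions and minimized by concentrated distributions.

Entropies:
  H(A) = 1.8530 bits
  H(B) = 0.4944 bits
  H(C) = 2.1875 bits
  H(D) = 2.3219 bits

Ranking: D > C > A > B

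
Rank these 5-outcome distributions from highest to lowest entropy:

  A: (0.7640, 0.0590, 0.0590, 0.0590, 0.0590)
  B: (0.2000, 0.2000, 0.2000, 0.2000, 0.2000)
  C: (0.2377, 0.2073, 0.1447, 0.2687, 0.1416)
B > C > A

Key insight: Entropy is maximized by uniform distributions and minimized by concentrated distributions.

- Uniform distributions have maximum entropy log₂(5) = 2.3219 bits
- The more "peaked" or concentrated a distribution, the lower its entropy

Entropies:
  H(A) = 1.2603 bits
  H(B) = 2.3219 bits
  H(C) = 2.2756 bits

Ranking: B > C > A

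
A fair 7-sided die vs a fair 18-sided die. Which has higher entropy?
18-sided die

Both are uniform distributions; for uniform over n outcomes, H = log₂(n). H(7-sided) = log₂(7) = 2.807 bits and H(18-sided) = log₂(18) = 4.170 bits. More outcomes in a uniform distribution means higher entropy.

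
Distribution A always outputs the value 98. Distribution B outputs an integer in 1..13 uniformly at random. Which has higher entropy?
B

A is deterministic, so H(A) = 0. B is uniform over 13 outcomes, so H(B) = log₂(13) = 3.700 bits. Any distribution with genuine randomness has higher entropy than a deterministic one.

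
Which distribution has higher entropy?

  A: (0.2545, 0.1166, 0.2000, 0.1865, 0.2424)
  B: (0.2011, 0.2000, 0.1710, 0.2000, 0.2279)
B

Both distributions are close to uniform, making this a harder comparison.

H(A) = 2.2757 bits
H(B) = 2.3160 bits

The distribution closer to uniform has higher entropy.
Answer: B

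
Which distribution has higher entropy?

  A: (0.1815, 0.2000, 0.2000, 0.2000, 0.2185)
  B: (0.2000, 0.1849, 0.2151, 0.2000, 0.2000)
B

Both distributions are close to uniform, making this a harder comparison.

H(A) = 2.3195 bits
H(B) = 2.3203 bits

The distribution closer to uniform has higher entropy.
Answer: B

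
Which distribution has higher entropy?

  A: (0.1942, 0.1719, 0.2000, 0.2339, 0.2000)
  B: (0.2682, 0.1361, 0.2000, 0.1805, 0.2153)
A

Both distributions are close to uniform, making this a harder comparison.

H(A) = 2.3149 bits
H(B) = 2.2879 bits

The distribution closer to uniform has higher entropy.
Answer: A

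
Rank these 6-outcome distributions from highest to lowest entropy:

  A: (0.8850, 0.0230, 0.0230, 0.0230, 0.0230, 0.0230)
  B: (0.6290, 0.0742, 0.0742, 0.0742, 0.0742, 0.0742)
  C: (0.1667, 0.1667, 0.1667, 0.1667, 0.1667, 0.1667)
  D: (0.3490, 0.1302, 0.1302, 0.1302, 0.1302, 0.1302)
C > D > B > A

Key insight: Entropy is maximized by uniform distributions and minimized by concentrated distributions.

Entropies:
  H(A) = 0.7818 bits
  H(B) = 1.8129 bits
  H(C) = 2.5850 bits
  H(D) = 2.4447 bits

Ranking: C > D > B > A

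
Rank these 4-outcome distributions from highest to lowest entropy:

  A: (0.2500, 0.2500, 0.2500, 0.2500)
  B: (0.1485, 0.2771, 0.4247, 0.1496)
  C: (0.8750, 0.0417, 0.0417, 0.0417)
A > B > C

Key insight: Entropy is maximized by uniform distributions and minimized by concentrated distributions.

- Uniform distributions have maximum entropy log₂(4) = 2.0000 bits
- The more "peaked" or concentrated a distribution, the lower its entropy

Entropies:
  H(A) = 2.0000 bits
  H(B) = 1.8564 bits
  H(C) = 0.7417 bits

Ranking: A > B > C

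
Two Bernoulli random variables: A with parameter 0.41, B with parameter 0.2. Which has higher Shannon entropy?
A

For binary distributions, entropy is maximized at p=0.5 and decreases as p moves toward 0 or 1.

H(A) = H(0.41) = 0.9765 bits
H(B) = H(0.2) = 0.7219 bits

Distribution A (p=0.41) is closer to uniform (p=0.5), so it has higher entropy.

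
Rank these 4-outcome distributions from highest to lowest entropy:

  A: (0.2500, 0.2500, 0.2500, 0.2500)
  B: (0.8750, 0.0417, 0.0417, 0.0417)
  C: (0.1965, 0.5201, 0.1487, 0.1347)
A > C > B

Key insight: Entropy is maximized by uniform distributions and minimized by concentrated distributions.

- Uniform distributions have maximum entropy log₂(4) = 2.0000 bits
- The more "peaked" or concentrated a distribution, the lower its entropy

Entropies:
  H(A) = 2.0000 bits
  H(B) = 0.7417 bits
  H(C) = 1.7502 bits

Ranking: A > C > B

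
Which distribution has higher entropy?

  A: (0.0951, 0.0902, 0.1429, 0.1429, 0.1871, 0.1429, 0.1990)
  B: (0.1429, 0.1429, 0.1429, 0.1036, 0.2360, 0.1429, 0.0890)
A

Both distributions are close to uniform, making this a harder comparison.

H(A) = 2.7550 bits
H(B) = 2.7452 bits

The distribution closer to uniform has higher entropy.
Answer: A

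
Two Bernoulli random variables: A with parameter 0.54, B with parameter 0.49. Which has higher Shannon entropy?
B

For binary distributions, entropy is maximized at p=0.5 and decreases as p moves toward 0 or 1.

H(A) = H(0.54) = 0.9954 bits
H(B) = H(0.49) = 0.9997 bits

Distribution B (p=0.49) is closer to uniform (p=0.5), so it has higher entropy.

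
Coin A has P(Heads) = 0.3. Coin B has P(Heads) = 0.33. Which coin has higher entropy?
B

For binary distributions, entropy is maximized at p=0.5 and decreases as p moves toward 0 or 1.

H(A) = H(0.3) = 0.8813 bits
H(B) = H(0.33) = 0.9149 bits

Distribution B (p=0.33) is closer to uniform (p=0.5), so it has higher entropy.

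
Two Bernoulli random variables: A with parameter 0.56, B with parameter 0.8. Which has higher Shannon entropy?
A

For binary distributions, entropy is maximized at p=0.5 and decreases as p moves toward 0 or 1.

H(A) = H(0.56) = 0.9896 bits
H(B) = H(0.8) = 0.7219 bits

Distribution A (p=0.56) is closer to uniform (p=0.5), so it has higher entropy.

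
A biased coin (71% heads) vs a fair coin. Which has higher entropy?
Fair coin

The fair coin is uniform (p=0.5), maximizing binary entropy at 1 bit. The biased coin has H(0.71) ≈ 0.869 bits — its outcome is more predictable, so its entropy is lower.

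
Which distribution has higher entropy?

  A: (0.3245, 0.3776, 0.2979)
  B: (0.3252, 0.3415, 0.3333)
B

Both distributions are close to uniform, making this a harder comparison.

H(A) = 1.5779 bits
H(B) = 1.5847 bits

The distribution closer to uniform has higher entropy.
Answer: B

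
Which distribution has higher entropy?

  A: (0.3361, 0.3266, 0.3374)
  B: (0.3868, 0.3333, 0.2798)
A

Both distributions are close to uniform, making this a harder comparison.

H(A) = 1.5848 bits
H(B) = 1.5725 bits

The distribution closer to uniform has higher entropy.
Answer: A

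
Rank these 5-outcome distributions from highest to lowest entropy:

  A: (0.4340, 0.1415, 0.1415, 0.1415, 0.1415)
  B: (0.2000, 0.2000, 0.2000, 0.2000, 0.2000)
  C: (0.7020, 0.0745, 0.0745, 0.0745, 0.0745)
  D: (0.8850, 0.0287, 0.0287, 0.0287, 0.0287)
B > A > C > D

Key insight: Entropy is maximized by uniform distributions and minimized by concentrated distributions.

Entropies:
  H(A) = 2.1194 bits
  H(B) = 2.3219 bits
  H(C) = 1.4748 bits
  H(D) = 0.7448 bits

Ranking: B > A > C > D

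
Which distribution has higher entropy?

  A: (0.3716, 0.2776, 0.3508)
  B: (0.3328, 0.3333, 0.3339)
B

Both distributions are close to uniform, making this a harder comparison.

H(A) = 1.5741 bits
H(B) = 1.5850 bits

The distribution closer to uniform has higher entropy.
Answer: B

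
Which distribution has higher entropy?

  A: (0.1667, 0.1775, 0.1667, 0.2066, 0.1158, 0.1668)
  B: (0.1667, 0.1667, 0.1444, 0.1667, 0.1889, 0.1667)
B

Both distributions are close to uniform, making this a harder comparison.

H(A) = 2.5655 bits
H(B) = 2.5807 bits

The distribution closer to uniform has higher entropy.
Answer: B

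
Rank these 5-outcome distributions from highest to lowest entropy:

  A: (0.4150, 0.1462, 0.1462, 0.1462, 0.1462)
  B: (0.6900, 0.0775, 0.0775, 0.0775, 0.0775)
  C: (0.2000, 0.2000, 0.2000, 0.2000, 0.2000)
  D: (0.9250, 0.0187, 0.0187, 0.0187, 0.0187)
C > A > B > D

Key insight: Entropy is maximized by uniform distributions and minimized by concentrated distributions.

Entropies:
  H(A) = 2.1491 bits
  H(B) = 1.5132 bits
  H(C) = 2.3219 bits
  H(D) = 0.5343 bits

Ranking: C > A > B > D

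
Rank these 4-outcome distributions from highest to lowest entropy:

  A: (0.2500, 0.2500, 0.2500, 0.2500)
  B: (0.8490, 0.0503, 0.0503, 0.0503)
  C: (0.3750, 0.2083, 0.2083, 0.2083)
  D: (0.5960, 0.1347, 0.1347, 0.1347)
A > C > D > B

Key insight: Entropy is maximized by uniform distributions and minimized by concentrated distributions.

Entropies:
  H(A) = 2.0000 bits
  H(B) = 0.8517 bits
  H(C) = 1.9450 bits
  H(D) = 1.6136 bits

Ranking: A > C > D > B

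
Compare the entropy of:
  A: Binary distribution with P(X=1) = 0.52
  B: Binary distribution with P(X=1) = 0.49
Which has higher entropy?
B

For binary distributions, entropy is maximized at p=0.5 and decreases as p moves toward 0 or 1.

H(A) = H(0.52) = 0.9988 bits
H(B) = H(0.49) = 0.9997 bits

Distribution B (p=0.49) is closer to uniform (p=0.5), so it has higher entropy.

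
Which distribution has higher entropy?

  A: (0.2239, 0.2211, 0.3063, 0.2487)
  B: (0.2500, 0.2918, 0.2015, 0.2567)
B

Both distributions are close to uniform, making this a harder comparison.

H(A) = 1.9869 bits
H(B) = 1.9878 bits

The distribution closer to uniform has higher entropy.
Answer: B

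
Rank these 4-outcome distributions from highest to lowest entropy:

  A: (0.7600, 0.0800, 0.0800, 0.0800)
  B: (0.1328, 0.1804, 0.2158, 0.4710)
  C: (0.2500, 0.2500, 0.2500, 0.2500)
C > B > A

Key insight: Entropy is maximized by uniform distributions and minimized by concentrated distributions.

- Uniform distributions have maximum entropy log₂(4) = 2.0000 bits
- The more "peaked" or concentrated a distribution, the lower its entropy

Entropies:
  H(A) = 1.1754 bits
  H(B) = 1.8215 bits
  H(C) = 2.0000 bits

Ranking: C > B > A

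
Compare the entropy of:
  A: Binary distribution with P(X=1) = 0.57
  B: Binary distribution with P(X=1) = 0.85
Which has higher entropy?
A

For binary distributions, entropy is maximized at p=0.5 and decreases as p moves toward 0 or 1.

H(A) = H(0.57) = 0.9858 bits
H(B) = H(0.85) = 0.6098 bits

Distribution A (p=0.57) is closer to uniform (p=0.5), so it has higher entropy.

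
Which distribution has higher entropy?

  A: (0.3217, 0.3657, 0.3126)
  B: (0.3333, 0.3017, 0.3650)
A

Both distributions are close to uniform, making this a harder comparison.

H(A) = 1.5815 bits
H(B) = 1.5806 bits

The distribution closer to uniform has higher entropy.
Answer: A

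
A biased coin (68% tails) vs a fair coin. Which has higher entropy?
Fair coin

The fair coin is uniform (p=0.5), maximizing binary entropy at 1 bit. The biased coin has H(0.68) ≈ 0.904 bits — its outcome is more predictable, so its entropy is lower.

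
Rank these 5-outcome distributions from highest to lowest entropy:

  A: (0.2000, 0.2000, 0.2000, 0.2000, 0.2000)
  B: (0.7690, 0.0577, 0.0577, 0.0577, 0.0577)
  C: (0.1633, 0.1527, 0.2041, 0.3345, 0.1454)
A > C > B

Key insight: Entropy is maximized by uniform distributions and minimized by concentrated distributions.

- Uniform distributions have maximum entropy log₂(5) = 2.3219 bits
- The more "peaked" or concentrated a distribution, the lower its entropy

Entropies:
  H(A) = 2.3219 bits
  H(B) = 1.2418 bits
  H(C) = 2.2419 bits

Ranking: A > C > B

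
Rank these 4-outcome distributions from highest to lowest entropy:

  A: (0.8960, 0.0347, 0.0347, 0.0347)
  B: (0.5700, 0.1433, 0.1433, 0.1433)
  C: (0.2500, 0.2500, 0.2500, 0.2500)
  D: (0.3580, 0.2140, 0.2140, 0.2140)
C > D > B > A

Key insight: Entropy is maximized by uniform distributions and minimized by concentrated distributions.

Entropies:
  H(A) = 0.6464 bits
  H(B) = 1.6673 bits
  H(C) = 2.0000 bits
  H(D) = 1.9586 bits

Ranking: C > D > B > A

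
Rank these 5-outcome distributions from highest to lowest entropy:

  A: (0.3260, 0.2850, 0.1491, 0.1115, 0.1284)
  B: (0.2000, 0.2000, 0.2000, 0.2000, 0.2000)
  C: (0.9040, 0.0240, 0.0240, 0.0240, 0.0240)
B > A > C

Key insight: Entropy is maximized by uniform distributions and minimized by concentrated distributions.

- Uniform distributions have maximum entropy log₂(5) = 2.3219 bits
- The more "peaked" or concentrated a distribution, the lower its entropy

Entropies:
  H(A) = 2.1857 bits
  H(B) = 2.3219 bits
  H(C) = 0.6482 bits

Ranking: B > A > C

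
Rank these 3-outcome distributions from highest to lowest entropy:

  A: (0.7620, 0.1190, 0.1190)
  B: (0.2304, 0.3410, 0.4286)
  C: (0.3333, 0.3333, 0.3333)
C > B > A

Key insight: Entropy is maximized by uniform distributions and minimized by concentrated distributions.

- Uniform distributions have maximum entropy log₂(3) = 1.5850 bits
- The more "peaked" or concentrated a distribution, the lower its entropy

Entropies:
  H(A) = 1.0297 bits
  H(B) = 1.5411 bits
  H(C) = 1.5850 bits

Ranking: C > B > A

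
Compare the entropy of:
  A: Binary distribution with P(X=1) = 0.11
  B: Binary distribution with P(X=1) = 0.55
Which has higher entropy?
B

For binary distributions, entropy is maximized at p=0.5 and decreases as p moves toward 0 or 1.

H(A) = H(0.11) = 0.4999 bits
H(B) = H(0.55) = 0.9928 bits

Distribution B (p=0.55) is closer to uniform (p=0.5), so it has higher entropy.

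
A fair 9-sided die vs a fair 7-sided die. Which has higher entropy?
9-sided die

Both are uniform distributions; for uniform over n outcomes, H = log₂(n). H(9-sided) = log₂(9) = 3.170 bits and H(7-sided) = log₂(7) = 2.807 bits. More outcomes in a uniform distribution means higher entropy.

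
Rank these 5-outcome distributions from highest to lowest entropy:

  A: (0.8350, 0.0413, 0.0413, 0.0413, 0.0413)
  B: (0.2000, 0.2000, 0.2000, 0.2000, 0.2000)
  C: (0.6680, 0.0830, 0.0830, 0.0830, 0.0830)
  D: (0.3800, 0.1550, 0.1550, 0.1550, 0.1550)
B > D > C > A

Key insight: Entropy is maximized by uniform distributions and minimized by concentrated distributions.

Entropies:
  H(A) = 0.9761 bits
  H(B) = 2.3219 bits
  H(C) = 1.5810 bits
  H(D) = 2.1980 bits

Ranking: B > D > C > A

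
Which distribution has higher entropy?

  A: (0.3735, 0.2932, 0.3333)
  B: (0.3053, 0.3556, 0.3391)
B

Both distributions are close to uniform, making this a harder comparison.

H(A) = 1.5780 bits
H(B) = 1.5821 bits

The distribution closer to uniform has higher entropy.
Answer: B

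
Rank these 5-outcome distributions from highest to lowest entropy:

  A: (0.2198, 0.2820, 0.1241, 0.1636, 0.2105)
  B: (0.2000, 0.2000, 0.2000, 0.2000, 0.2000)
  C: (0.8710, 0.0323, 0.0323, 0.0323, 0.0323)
B > A > C

Key insight: Entropy is maximized by uniform distributions and minimized by concentrated distributions.

- Uniform distributions have maximum entropy log₂(5) = 2.3219 bits
- The more "peaked" or concentrated a distribution, the lower its entropy

Entropies:
  H(A) = 2.2695 bits
  H(B) = 2.3219 bits
  H(C) = 0.8127 bits

Ranking: B > A > C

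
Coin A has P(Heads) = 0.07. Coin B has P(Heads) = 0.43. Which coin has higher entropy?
B

For binary distributions, entropy is maximized at p=0.5 and decreases as p moves toward 0 or 1.

H(A) = H(0.07) = 0.3659 bits
H(B) = H(0.43) = 0.9858 bits

Distribution B (p=0.43) is closer to uniform (p=0.5), so it has higher entropy.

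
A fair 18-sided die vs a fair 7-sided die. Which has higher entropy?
18-sided die

Both are uniform distributions; for uniform over n outcomes, H = log₂(n). H(18-sided) = log₂(18) = 4.170 bits and H(7-sided) = log₂(7) = 2.807 bits. More outcomes in a uniform distribution means higher entropy.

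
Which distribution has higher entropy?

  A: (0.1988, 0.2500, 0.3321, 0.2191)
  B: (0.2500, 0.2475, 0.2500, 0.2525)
B

Both distributions are close to uniform, making this a harder comparison.

H(A) = 1.9713 bits
H(B) = 2.0000 bits

The distribution closer to uniform has higher entropy.
Answer: B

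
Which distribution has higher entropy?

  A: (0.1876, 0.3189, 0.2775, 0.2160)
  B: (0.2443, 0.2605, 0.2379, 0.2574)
B

Both distributions are close to uniform, making this a harder comparison.

H(A) = 1.9695 bits
H(B) = 1.9990 bits

The distribution closer to uniform has higher entropy.
Answer: B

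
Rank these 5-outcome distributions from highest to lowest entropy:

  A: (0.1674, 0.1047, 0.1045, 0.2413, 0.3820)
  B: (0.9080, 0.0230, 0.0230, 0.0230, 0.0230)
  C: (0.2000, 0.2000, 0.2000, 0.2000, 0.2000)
C > A > B

Key insight: Entropy is maximized by uniform distributions and minimized by concentrated distributions.

- Uniform distributions have maximum entropy log₂(5) = 2.3219 bits
- The more "peaked" or concentrated a distribution, the lower its entropy

Entropies:
  H(A) = 2.1385 bits
  H(B) = 0.6271 bits
  H(C) = 2.3219 bits

Ranking: C > A > B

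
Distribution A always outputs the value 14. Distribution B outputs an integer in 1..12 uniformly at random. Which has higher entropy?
B

A is deterministic, so H(A) = 0. B is uniform over 12 outcomes, so H(B) = log₂(12) = 3.585 bits. Any distribution with genuine randomness has higher entropy than a deterministic one.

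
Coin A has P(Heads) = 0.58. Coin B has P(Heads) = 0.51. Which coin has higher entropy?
B

For binary distributions, entropy is maximized at p=0.5 and decreases as p moves toward 0 or 1.

H(A) = H(0.58) = 0.9815 bits
H(B) = H(0.51) = 0.9997 bits

Distribution B (p=0.51) is closer to uniform (p=0.5), so it has higher entropy.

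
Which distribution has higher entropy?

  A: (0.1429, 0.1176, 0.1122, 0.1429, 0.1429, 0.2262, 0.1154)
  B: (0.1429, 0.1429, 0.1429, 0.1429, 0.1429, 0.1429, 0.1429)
B

Both distributions are close to uniform, making this a harder comparison.

H(A) = 2.7650 bits
H(B) = 2.8074 bits

The distribution closer to uniform has higher entropy.
Answer: B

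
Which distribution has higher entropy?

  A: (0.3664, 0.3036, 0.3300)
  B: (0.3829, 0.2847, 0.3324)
A

Both distributions are close to uniform, making this a harder comparison.

H(A) = 1.5807 bits
H(B) = 1.5745 bits

The distribution closer to uniform has higher entropy.
Answer: A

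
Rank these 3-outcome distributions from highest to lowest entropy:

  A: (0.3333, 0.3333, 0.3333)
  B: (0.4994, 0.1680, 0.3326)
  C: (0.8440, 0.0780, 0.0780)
A > B > C

Key insight: Entropy is maximized by uniform distributions and minimized by concentrated distributions.

- Uniform distributions have maximum entropy log₂(3) = 1.5850 bits
- The more "peaked" or concentrated a distribution, the lower its entropy

Entropies:
  H(A) = 1.5850 bits
  H(B) = 1.4608 bits
  H(C) = 0.7807 bits

Ranking: A > B > C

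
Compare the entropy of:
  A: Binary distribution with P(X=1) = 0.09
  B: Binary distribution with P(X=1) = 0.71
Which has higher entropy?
B

For binary distributions, entropy is maximized at p=0.5 and decreases as p moves toward 0 or 1.

H(A) = H(0.09) = 0.4365 bits
H(B) = H(0.71) = 0.8687 bits

Distribution B (p=0.71) is closer to uniform (p=0.5), so it has higher entropy.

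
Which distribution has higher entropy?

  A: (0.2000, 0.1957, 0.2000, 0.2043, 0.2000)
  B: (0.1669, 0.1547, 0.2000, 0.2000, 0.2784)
A

Both distributions are close to uniform, making this a harder comparison.

H(A) = 2.3218 bits
H(B) = 2.2900 bits

The distribution closer to uniform has higher entropy.
Answer: A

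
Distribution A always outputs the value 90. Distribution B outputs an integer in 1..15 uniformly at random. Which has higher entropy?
B

A is deterministic, so H(A) = 0. B is uniform over 15 outcomes, so H(B) = log₂(15) = 3.907 bits. Any distribution with genuine randomness has higher entropy than a deterministic one.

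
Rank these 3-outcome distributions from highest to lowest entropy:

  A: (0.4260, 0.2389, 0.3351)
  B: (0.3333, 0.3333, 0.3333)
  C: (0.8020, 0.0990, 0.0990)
B > A > C

Key insight: Entropy is maximized by uniform distributions and minimized by concentrated distributions.

- Uniform distributions have maximum entropy log₂(3) = 1.5850 bits
- The more "peaked" or concentrated a distribution, the lower its entropy

Entropies:
  H(A) = 1.5464 bits
  H(B) = 1.5850 bits
  H(C) = 0.9159 bits

Ranking: B > A > C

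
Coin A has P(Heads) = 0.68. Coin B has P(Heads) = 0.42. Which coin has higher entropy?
B

For binary distributions, entropy is maximized at p=0.5 and decreases as p moves toward 0 or 1.

H(A) = H(0.68) = 0.9044 bits
H(B) = H(0.42) = 0.9815 bits

Distribution B (p=0.42) is closer to uniform (p=0.5), so it has higher entropy.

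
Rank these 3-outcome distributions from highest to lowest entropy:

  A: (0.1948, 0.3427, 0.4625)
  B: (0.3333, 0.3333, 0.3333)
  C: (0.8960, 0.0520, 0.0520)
B > A > C

Key insight: Entropy is maximized by uniform distributions and minimized by concentrated distributions.

- Uniform distributions have maximum entropy log₂(3) = 1.5850 bits
- The more "peaked" or concentrated a distribution, the lower its entropy

Entropies:
  H(A) = 1.5037 bits
  H(B) = 1.5850 bits
  H(C) = 0.5855 bits

Ranking: B > A > C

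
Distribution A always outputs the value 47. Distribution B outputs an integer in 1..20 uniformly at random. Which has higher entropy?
B

A is deterministic, so H(A) = 0. B is uniform over 20 outcomes, so H(B) = log₂(20) = 4.322 bits. Any distribution with genuine randomness has higher entropy than a deterministic one.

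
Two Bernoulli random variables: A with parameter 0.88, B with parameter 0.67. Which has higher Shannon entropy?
B

For binary distributions, entropy is maximized at p=0.5 and decreases as p moves toward 0 or 1.

H(A) = H(0.88) = 0.5294 bits
H(B) = H(0.67) = 0.9149 bits

Distribution B (p=0.67) is closer to uniform (p=0.5), so it has higher entropy.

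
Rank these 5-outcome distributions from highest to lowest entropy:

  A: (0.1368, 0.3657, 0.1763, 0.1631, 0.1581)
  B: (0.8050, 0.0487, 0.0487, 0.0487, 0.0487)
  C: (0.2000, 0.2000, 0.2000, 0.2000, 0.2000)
C > A > B

Key insight: Entropy is maximized by uniform distributions and minimized by concentrated distributions.

- Uniform distributions have maximum entropy log₂(5) = 2.3219 bits
- The more "peaked" or concentrated a distribution, the lower its entropy

Entropies:
  H(A) = 2.2121 bits
  H(B) = 1.1018 bits
  H(C) = 2.3219 bits

Ranking: C > A > B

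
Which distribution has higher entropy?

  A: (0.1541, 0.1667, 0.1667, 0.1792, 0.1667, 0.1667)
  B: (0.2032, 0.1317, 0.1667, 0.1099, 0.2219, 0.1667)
A

Both distributions are close to uniform, making this a harder comparison.

H(A) = 2.5836 bits
H(B) = 2.5461 bits

The distribution closer to uniform has higher entropy.
Answer: A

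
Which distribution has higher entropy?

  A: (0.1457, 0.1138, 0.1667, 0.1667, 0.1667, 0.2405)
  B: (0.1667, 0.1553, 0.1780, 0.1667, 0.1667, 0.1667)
B

Both distributions are close to uniform, making this a harder comparison.

H(A) = 2.5486 bits
H(B) = 2.5838 bits

The distribution closer to uniform has higher entropy.
Answer: B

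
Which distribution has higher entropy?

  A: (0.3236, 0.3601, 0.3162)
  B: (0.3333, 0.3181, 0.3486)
B

Both distributions are close to uniform, making this a harder comparison.

H(A) = 1.5826 bits
H(B) = 1.5840 bits

The distribution closer to uniform has higher entropy.
Answer: B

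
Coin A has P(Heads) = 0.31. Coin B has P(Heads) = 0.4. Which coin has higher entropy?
B

For binary distributions, entropy is maximized at p=0.5 and decreases as p moves toward 0 or 1.

H(A) = H(0.31) = 0.8932 bits
H(B) = H(0.4) = 0.9710 bits

Distribution B (p=0.4) is closer to uniform (p=0.5), so it has higher entropy.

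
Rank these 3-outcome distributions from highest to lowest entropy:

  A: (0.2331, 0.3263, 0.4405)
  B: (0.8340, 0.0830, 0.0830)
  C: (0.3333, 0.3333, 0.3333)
C > A > B

Key insight: Entropy is maximized by uniform distributions and minimized by concentrated distributions.

- Uniform distributions have maximum entropy log₂(3) = 1.5850 bits
- The more "peaked" or concentrated a distribution, the lower its entropy

Entropies:
  H(A) = 1.5380 bits
  H(B) = 0.8145 bits
  H(C) = 1.5850 bits

Ranking: C > A > B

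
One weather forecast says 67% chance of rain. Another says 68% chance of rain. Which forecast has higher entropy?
67% forecast

Treat each forecast as a Bernoulli distribution. Binary entropy is maximized at p=0.5 and falls off symmetrically toward 0 or 1. The 67% forecast is closer to 50%, so it is more uncertain. H(67%) ≈ 0.915 bits, H(68%) ≈ 0.904 bits.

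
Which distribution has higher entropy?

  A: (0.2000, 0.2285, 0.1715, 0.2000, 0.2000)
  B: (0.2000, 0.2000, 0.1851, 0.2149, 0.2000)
B

Both distributions are close to uniform, making this a harder comparison.

H(A) = 2.3161 bits
H(B) = 2.3203 bits

The distribution closer to uniform has higher entropy.
Answer: B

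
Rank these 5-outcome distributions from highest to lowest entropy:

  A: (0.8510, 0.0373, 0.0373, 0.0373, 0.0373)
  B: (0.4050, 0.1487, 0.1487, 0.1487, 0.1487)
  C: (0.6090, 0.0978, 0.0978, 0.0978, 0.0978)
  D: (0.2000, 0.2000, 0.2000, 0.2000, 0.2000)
D > B > C > A

Key insight: Entropy is maximized by uniform distributions and minimized by concentrated distributions.

Entropies:
  H(A) = 0.9053 bits
  H(B) = 2.1638 bits
  H(C) = 1.7474 bits
  H(D) = 2.3219 bits

Ranking: D > B > C > A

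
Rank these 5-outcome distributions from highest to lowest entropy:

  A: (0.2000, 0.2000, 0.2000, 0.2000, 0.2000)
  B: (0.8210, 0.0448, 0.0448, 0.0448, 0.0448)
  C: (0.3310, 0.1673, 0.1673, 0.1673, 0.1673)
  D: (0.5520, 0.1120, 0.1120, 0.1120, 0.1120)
A > C > D > B

Key insight: Entropy is maximized by uniform distributions and minimized by concentrated distributions.

Entropies:
  H(A) = 2.3219 bits
  H(B) = 1.0359 bits
  H(C) = 2.2539 bits
  H(D) = 1.8882 bits

Ranking: A > C > D > B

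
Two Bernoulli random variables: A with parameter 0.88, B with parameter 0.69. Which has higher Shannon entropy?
B

For binary distributions, entropy is maximized at p=0.5 and decreases as p moves toward 0 or 1.

H(A) = H(0.88) = 0.5294 bits
H(B) = H(0.69) = 0.8932 bits

Distribution B (p=0.69) is closer to uniform (p=0.5), so it has higher entropy.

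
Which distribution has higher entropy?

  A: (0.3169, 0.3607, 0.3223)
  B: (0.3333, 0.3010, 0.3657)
A

Both distributions are close to uniform, making this a harder comparison.

H(A) = 1.5825 bits
H(B) = 1.5804 bits

The distribution closer to uniform has higher entropy.
Answer: A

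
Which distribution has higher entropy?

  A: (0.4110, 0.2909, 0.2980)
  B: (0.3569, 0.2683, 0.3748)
B

Both distributions are close to uniform, making this a harder comparison.

H(A) = 1.5659 bits
H(B) = 1.5704 bits

The distribution closer to uniform has higher entropy.
Answer: B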